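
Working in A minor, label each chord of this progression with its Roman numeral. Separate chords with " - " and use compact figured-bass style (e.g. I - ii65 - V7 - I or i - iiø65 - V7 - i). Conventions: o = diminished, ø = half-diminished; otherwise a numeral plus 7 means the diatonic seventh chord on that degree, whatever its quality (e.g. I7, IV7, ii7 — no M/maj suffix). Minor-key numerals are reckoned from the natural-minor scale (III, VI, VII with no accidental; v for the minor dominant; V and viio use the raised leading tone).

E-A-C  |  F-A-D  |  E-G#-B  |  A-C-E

i64 - iv6 - V - i

E-A-C: minor triad on A = scale degree 1 → i64.
F-A-D: minor triad on D = scale degree 4 → iv6.
E-G#-B has root E, degree 5 in A minor, so V.
A-C-E has root A, degree 1 in A minor, so i.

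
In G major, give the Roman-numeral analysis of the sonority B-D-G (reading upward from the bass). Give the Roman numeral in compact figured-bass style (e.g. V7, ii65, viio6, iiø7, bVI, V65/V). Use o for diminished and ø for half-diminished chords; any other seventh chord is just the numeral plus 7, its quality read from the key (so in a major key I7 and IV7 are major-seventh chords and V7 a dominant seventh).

The pitches G-B-D form a major triad rooted on G.
In G major, G is the tonic; the diatonic major triad there is I.
With B in the bass the chord is in first inversion, so the figured bass is 6.

I6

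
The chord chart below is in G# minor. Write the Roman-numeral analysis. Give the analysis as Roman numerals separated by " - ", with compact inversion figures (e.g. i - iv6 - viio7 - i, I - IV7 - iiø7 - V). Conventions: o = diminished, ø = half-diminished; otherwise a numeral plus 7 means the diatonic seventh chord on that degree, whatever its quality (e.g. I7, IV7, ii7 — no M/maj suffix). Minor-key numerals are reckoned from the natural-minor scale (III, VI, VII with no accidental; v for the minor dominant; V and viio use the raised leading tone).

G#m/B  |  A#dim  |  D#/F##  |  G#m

G#m/B has root G#, degree 1 in G# minor, so i6.
A#dim: root A# is the supertonic; diminished triad there is iio.
D#/F## has root D#, degree 5 in G# minor, so V6.
G#m: root G# is the tonic; minor triad there is i.

i6 - iio - V6 - i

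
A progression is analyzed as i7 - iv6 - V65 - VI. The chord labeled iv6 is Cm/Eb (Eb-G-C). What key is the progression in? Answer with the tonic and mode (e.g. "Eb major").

The chord Cm/Eb is a minor triad rooted on C; its label is iv6.
Counting down 3 scale steps from C places the tonic on G; a minor triad on degree 4 is diatonic only in minor.

G minor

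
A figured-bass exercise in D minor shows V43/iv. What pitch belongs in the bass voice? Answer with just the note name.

A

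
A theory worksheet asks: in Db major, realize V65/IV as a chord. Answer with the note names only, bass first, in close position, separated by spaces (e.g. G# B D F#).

F Ab Cb Db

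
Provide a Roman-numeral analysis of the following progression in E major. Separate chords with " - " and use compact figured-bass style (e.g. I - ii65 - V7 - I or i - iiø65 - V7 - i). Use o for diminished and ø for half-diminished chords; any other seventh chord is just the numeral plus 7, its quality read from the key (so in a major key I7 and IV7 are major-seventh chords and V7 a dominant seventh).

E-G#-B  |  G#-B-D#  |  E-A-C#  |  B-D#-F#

I - iii - IV64 - V

E-G#-B: root E is the tonic; major triad there is I.
G#-B-D#: minor triad on G# = scale degree 3 → iii.
E-A-C#: major triad on A = scale degree 4 → IV64.
B-D#-F#: major triad on B = scale degree 5 → V.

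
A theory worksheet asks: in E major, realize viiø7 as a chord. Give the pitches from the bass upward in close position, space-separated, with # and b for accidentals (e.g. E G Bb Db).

D# F# A C#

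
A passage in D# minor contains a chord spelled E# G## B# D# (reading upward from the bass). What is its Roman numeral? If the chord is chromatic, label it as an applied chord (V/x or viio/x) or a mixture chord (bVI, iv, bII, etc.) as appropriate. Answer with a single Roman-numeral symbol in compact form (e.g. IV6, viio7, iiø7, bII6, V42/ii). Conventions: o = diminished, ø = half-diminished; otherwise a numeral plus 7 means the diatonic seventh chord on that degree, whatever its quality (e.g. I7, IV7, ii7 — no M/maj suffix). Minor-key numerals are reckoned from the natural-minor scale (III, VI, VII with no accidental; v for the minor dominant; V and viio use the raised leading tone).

V7/V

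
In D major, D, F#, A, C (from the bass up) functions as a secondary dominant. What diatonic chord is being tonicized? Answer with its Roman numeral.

IV

The chord is a dominant seventh chord on D.
A dominant resolves down a perfect fifth: D → G. In D major, G is scale degree 4, i.e. IV.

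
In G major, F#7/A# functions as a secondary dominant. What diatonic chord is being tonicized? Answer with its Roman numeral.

iii

The chord is a dominant seventh chord on F#.
A dominant resolves down a perfect fifth: F# → B. In G major, B is scale degree 3, i.e. iii.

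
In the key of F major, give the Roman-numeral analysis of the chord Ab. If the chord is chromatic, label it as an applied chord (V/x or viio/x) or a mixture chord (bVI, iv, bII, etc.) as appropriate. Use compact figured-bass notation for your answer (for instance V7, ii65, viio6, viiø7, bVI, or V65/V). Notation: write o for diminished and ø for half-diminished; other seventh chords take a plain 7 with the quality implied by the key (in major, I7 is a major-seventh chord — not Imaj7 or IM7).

The pitches Ab-C-Eb form a major triad rooted on Ab.
Ab is the lowered third degree of F major (diatonic 3 would be A). This is a major triad on the lowered third degree, borrowed from the parallel minor.

bIII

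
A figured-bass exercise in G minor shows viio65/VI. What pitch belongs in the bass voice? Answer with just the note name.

The applied chord viio65/VI is rooted on D: D-F-Ab-Cb.
The figure 65 means first inversion — the third is in the bass.

F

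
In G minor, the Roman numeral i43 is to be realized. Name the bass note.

i in G minor has root G; the chord is G-Bb-D-F.
The figure 43 means second inversion — the fifth is in the bass.

D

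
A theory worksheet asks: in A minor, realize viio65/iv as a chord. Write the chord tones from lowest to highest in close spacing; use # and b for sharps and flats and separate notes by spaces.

E G Bb C#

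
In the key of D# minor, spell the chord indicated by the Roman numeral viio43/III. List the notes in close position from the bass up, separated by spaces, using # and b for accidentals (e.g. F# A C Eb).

B D E# G#

viio43/III is a secondary leading-tone chord. The target III is F# in D# minor; the applied chord is rooted a semitone below, on E#.
Building a fully diminished seventh chord on E# gives E#-G#-B-D.
The figured bass 43 indicates second inversion, placing the fifth (B) in the bass: B-D-E#-G#.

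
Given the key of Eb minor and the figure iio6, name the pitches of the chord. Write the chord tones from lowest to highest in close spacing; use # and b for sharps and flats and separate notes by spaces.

In Eb minor, the supertonic is F, and the diatonic chord built there is a diminished triad.
That chord is spelled F-Ab-Cb.
The figured bass 6 indicates first inversion, placing the third (Ab) in the bass: Ab-Cb-F.

Ab Cb F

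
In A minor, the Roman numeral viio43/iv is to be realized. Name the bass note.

G

The applied chord viio43/iv is rooted on C#: C#-E-G-Bb.
The figure 43 means second inversion — the fifth is in the bass.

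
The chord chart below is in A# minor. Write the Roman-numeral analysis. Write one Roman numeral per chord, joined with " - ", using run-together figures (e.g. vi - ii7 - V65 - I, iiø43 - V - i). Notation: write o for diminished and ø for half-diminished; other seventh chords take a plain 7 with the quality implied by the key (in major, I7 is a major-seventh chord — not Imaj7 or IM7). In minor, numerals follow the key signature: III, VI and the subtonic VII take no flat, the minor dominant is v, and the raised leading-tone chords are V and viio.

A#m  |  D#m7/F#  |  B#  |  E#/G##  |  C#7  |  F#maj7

A#m: root A# is the tonic; minor triad there is i.
D#m7/F# has root D#, degree 4 in A# minor, so iv65.
B#: a major triad on B#, the applied dominant of V → V/V.
E#/G##: root E# is the dominant; major triad there is V6.
C#7: chromatic; C# is V of VI, so V7/VI.
F#maj7: root F# is the submediant; major seventh chord there is VI7.

i - iv65 - V/V - V6 - V7/VI - VI7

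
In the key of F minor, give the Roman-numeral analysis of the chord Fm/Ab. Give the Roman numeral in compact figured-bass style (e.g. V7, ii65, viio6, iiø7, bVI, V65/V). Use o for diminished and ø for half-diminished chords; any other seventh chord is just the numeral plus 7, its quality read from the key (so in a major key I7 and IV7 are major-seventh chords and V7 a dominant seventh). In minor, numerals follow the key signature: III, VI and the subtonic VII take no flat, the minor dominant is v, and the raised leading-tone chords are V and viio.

Stacked in thirds the chord is F-Ab-C: a minor triad on F.
F is scale degree 1 in F minor, and a minor triad on that degree is written i.
With Ab in the bass the chord is in first inversion, so the figured bass is 6.

i6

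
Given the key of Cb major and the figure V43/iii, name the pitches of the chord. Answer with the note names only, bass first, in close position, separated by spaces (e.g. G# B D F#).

F Ab Bb D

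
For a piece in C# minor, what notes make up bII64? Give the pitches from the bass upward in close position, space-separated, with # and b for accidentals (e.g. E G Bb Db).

Scale degree 2 in C# minor is D#; lowering it a half step gives D. bII64 is the Neapolitan chord — a major triad on the lowered second degree.
So the chord is D-F#-A.
With the 64 figure the chord is in second inversion; from the bass A upward in close position it reads A-D-F#.

A D F#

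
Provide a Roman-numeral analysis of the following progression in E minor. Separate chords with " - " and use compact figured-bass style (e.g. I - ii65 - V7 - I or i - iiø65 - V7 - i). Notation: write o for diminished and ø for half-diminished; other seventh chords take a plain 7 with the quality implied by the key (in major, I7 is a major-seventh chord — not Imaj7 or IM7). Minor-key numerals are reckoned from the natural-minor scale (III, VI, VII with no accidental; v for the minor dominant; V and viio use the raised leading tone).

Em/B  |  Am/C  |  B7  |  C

Em/B: minor triad on E = scale degree 1 → i64.
Am/C has root A, degree 4 in E minor, so iv6.
B7: dominant seventh chord on B = scale degree 5 → V7.
C: major triad on C = scale degree 6 → VI.

i64 - iv6 - V7 - VI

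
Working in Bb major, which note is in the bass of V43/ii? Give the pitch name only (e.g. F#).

D

The applied chord V43/ii is rooted on G: G-B-D-F.
The figure 43 means second inversion — the fifth is in the bass.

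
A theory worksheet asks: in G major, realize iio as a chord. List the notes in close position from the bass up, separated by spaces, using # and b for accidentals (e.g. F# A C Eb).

A C Eb

Scale degree 2 in G major is A; here the chord built on it is altered to a diminished triad. iio is the diminished supertonic triad, borrowed from the parallel minor.
So the chord is A-C-Eb, a diminished triad.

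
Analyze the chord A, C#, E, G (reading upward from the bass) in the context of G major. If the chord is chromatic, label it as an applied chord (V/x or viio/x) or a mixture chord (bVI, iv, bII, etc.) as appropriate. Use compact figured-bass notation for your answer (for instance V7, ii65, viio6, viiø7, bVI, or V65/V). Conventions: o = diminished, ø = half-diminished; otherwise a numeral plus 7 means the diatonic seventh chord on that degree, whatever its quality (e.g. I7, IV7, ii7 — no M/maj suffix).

Stacked in thirds the chord is A-C#-E-G: a dominant seventh chord on A.
A is not a diatonic chord root with this quality in G major, but it lies a perfect fifth above D (V), so the chord functions as an applied dominant of V.

V7/V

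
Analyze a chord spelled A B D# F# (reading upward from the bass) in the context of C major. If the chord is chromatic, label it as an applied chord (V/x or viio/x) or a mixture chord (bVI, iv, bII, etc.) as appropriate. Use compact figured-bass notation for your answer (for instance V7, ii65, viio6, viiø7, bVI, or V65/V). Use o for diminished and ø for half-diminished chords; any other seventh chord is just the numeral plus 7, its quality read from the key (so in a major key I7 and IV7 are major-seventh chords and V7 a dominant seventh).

V42/iii

Stacked in thirds the chord is B-D#-F#-A: a dominant seventh chord on B.
B is not a diatonic chord root with this quality in C major, but it lies a perfect fifth above E (iii), so the chord functions as an applied dominant of iii.
With A in the bass the chord is in third inversion, so the figured bass is 42.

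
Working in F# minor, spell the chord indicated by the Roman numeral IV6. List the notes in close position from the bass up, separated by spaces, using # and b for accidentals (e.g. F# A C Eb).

IV6 is the major subdominant, borrowed from the parallel major. In F# minor that root is B.
So the chord is B-D#-F#.
With the 6 figure the chord is in first inversion; from the bass D# upward in close position it reads D#-F#-B.

D# F# B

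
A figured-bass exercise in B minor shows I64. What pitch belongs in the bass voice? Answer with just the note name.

I in B minor has root B; the chord is B-D#-F#.
The figure 64 means second inversion — the fifth is in the bass.

F#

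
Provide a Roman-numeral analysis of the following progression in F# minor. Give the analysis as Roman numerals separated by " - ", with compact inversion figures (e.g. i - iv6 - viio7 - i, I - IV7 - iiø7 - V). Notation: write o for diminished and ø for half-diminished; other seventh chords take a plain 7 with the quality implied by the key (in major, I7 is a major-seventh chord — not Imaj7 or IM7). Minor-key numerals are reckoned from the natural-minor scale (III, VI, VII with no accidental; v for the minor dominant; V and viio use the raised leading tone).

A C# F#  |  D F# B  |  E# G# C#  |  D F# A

i6 - iv6 - V6 - VI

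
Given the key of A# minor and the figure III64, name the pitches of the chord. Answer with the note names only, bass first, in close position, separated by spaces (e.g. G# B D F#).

G# C# E#

The numeral's case and figure indicate a major triad. In A# minor its root, the third degree, is C#.
That chord is spelled C#-E#-G#.
The figured bass 64 indicates second inversion, placing the fifth (G#) in the bass: G#-C#-E#.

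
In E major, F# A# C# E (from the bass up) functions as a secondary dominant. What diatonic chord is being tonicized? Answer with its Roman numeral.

The chord is a dominant seventh chord on F#.
A dominant resolves down a perfect fifth: F# → B. In E major, B is scale degree 5, i.e. V.

V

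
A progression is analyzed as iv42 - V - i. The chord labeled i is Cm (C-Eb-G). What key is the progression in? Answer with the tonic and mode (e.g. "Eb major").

C minor

i is given as C-Eb-G — a minor triad with root C.
If C is scale degree 1 and the mode makes that degree carry a minor triad, the tonic is C and the mode is minor.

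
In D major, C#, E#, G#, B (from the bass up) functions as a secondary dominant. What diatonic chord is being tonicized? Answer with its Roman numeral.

The chord is a dominant seventh chord on C#.
A dominant resolves down a perfect fifth: C# → F#. In D major, F# is scale degree 3, i.e. iii.

iii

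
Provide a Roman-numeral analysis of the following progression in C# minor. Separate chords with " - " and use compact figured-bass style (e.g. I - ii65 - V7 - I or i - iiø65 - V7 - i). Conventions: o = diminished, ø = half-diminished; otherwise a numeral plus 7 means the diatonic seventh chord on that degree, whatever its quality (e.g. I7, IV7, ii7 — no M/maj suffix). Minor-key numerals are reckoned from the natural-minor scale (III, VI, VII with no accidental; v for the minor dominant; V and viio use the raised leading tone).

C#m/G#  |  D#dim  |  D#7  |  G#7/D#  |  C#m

i64 - iio - V7/V - V43 - i

C#m/G# has root C#, degree 1 in C# minor, so i64.
D#dim: diminished triad on D# = scale degree 2 → iio.
D#7: a dominant seventh chord on D#, the applied dominant of V → V7/V.
G#7/D#: root G# is the dominant; dominant seventh chord there is V43.
C#m: minor triad on C# = scale degree 1 → i.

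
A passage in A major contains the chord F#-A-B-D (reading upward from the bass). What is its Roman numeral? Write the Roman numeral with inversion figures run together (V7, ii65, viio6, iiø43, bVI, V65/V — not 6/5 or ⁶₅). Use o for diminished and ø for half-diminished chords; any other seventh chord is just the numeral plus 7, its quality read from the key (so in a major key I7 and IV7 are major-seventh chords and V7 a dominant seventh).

ii43

Stacked in thirds the chord is B-D-F#-A: a minor seventh chord on B.
B is scale degree 2 in A major, and a minor seventh chord on that degree is written ii7.
With F# in the bass the chord is in second inversion, so the figured bass is 43.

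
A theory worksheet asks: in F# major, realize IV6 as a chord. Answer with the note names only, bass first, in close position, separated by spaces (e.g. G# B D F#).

In F# major, the fourth degree is B, and the diatonic chord built there is a major triad.
That chord is spelled B-D#-F#.
The figured bass 6 indicates first inversion, placing the third (D#) in the bass: D#-F#-B.

D# F# B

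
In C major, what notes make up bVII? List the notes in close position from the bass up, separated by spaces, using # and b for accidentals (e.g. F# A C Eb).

Bb D F

bVII is a major triad on the lowered seventh degree (the subtonic), borrowed from the parallel minor. In C major that root is Bb.
So the chord is Bb-D-F, a major triad.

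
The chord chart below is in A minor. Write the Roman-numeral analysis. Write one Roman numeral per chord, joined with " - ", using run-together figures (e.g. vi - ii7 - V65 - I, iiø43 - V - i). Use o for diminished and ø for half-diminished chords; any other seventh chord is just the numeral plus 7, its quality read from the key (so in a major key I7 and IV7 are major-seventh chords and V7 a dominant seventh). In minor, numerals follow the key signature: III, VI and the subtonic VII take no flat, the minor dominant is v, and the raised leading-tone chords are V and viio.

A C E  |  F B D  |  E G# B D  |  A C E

A-C-E: root A is the tonic; minor triad there is i.
F-B-D: diminished triad on B = scale degree 2 → iio64.
E-G#-B-D: root E is the dominant; dominant seventh chord there is V7.
A-C-E: root A is the tonic; minor triad there is i.

i - iio64 - V7 - i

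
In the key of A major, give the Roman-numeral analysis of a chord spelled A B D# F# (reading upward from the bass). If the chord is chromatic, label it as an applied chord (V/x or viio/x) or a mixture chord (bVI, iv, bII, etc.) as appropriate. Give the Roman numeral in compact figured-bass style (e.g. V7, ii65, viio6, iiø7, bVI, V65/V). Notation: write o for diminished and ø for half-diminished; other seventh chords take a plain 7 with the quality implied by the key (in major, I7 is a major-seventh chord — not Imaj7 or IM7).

V42/V

Stacked in thirds the chord is B-D#-F#-A: a dominant seventh chord on B.
B is not a diatonic chord root with this quality in A major, but it lies a perfect fifth above E (V), so the chord functions as an applied dominant of V.
With A in the bass the chord is in third inversion, so the figured bass is 42.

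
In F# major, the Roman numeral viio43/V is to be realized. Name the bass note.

The applied chord viio43/V is rooted on B#: B#-D#-F#-A.
The figure 43 means second inversion — the fifth is in the bass.

F#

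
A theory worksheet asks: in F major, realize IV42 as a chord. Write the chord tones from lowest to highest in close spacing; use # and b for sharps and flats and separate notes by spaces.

A Bb D F

The numeral's case and figure indicate a major seventh chord. In F major its root, the fourth degree, is Bb.
That chord is spelled Bb-D-F-A.
The figured bass 42 indicates third inversion, placing the seventh (A) in the bass: A-Bb-D-F.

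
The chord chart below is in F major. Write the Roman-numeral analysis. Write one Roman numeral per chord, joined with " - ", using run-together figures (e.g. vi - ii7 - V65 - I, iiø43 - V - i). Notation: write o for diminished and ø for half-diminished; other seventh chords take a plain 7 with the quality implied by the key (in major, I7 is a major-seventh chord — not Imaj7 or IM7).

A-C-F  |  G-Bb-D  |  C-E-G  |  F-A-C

I6 - ii - V - I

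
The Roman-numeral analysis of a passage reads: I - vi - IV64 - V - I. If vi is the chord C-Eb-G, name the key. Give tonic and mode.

Eb major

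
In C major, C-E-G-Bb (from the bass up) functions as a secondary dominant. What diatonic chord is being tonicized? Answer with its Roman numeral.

IV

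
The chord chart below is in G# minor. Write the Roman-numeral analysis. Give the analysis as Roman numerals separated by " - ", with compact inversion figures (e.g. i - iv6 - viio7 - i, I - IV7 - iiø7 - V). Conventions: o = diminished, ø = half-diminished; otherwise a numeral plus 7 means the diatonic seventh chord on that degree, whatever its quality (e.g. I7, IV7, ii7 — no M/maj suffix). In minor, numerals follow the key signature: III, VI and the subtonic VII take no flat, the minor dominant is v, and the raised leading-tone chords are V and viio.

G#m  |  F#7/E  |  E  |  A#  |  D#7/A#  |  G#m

i - VII42 - VI - V/V - V43 - i

G#m has root G#, degree 1 in G# minor, so i.
F#7/E: dominant seventh chord on F# = scale degree 7 → VII42.
E has root E, degree 6 in G# minor, so VI.
A#: chromatic; A# is V of V, so V/V.
D#7/A#: dominant seventh chord on D# = scale degree 5 → V43.
G#m has root G#, degree 1 in G# minor, so i.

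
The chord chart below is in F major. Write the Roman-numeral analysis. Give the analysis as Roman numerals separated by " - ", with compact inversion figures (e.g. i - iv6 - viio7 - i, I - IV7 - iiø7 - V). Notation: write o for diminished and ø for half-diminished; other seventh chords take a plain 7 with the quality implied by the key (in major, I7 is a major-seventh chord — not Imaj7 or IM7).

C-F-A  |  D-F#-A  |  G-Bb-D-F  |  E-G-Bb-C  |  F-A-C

C-F-A has root F, degree 1 in F major, so I64.
D-F#-A: a major triad on D, the applied dominant of ii → V/ii.
G-Bb-D-F has root G, degree 2 in F major, so ii7.
E-G-Bb-C: dominant seventh chord on C = scale degree 5 → V65.
F-A-C has root F, degree 1 in F major, so I.

I64 - V/ii - ii7 - V65 - I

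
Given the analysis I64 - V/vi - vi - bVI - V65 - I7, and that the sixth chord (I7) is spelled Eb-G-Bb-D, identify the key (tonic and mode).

Eb major

I7 is given as Eb-G-Bb-D — a major seventh chord with root Eb.
If Eb is scale degree 1 and the mode makes that degree carry a major seventh chord, the tonic is Eb and the mode is major.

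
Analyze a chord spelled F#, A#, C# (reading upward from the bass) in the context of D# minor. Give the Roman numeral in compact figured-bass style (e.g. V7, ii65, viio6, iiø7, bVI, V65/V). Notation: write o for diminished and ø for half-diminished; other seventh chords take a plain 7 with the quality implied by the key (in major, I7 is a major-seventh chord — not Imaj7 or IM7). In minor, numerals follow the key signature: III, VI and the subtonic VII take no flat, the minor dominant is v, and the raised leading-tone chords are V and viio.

III

The pitches F#-A#-C# form a major triad rooted on F#.
F# is scale degree 3 in D# minor, and a major triad on that degree is written III.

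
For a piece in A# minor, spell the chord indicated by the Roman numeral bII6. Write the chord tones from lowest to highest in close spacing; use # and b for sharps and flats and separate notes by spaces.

Scale degree 2 in A# minor is B#; lowering it a half step gives B. bII6 is the Neapolitan sixth — a major triad on the lowered second degree, here in its customary first inversion.
So the chord is B-D#-F#, a major triad.
The figured bass 6 indicates first inversion, placing the third (D#) in the bass: D#-F#-B.

D# F# B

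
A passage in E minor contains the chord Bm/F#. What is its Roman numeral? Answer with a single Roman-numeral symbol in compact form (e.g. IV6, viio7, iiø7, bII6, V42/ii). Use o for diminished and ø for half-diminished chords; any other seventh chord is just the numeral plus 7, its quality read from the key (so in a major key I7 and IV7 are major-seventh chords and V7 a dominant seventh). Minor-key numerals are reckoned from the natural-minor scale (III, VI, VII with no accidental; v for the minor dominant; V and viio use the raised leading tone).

The pitches B-D-F# form a minor triad rooted on B.
In E minor, B is the dominant; the diatonic minor triad there is v.
With F# in the bass the chord is in second inversion, so the figured bass is 64.

v64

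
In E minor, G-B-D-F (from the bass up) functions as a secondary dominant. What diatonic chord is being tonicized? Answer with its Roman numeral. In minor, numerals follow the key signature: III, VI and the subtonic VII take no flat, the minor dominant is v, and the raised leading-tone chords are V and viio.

VI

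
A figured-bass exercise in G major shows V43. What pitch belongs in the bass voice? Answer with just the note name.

V in G major has root D; the chord is D-F#-A-C.
The figure 43 means second inversion — the fifth is in the bass.

A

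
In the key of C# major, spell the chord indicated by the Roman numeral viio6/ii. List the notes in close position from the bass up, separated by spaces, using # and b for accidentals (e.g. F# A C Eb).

The slash marks an applied leading-tone chord: viio of ii. In C# major, ii is D#, so the leading tone to it is C##, a half step below.
Building a diminished triad on C## gives C##-E#-G#.
The figured bass 6 indicates first inversion, placing the third (E#) in the bass: E#-G#-C##.

E# G# C##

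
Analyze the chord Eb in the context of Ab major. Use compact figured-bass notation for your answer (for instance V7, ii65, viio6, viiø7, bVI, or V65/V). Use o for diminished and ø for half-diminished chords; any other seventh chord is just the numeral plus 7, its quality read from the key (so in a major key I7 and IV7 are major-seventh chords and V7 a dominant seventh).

The pitches Eb-G-Bb form a major triad rooted on Eb.
In Ab major, Eb is the dominant; the diatonic major triad there is V.

V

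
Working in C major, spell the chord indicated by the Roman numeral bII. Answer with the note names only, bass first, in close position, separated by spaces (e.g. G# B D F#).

Db F Ab

Scale degree 2 in C major is D; lowering it a half step gives Db. bII is the Neapolitan chord — a major triad on the lowered second degree.
So the chord is Db-F-Ab, a major triad.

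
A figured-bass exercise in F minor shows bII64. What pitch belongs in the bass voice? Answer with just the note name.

bII in F minor has root Gb; the chord is Gb-Bb-Db.
The figure 64 means second inversion — the fifth is in the bass.

Db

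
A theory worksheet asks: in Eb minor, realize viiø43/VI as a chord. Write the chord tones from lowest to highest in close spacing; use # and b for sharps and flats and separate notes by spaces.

viiø43/VI is a secondary leading-tone chord. The target VI is Cb in Eb minor; the applied chord is rooted a semitone below, on Bb.
Building a half-diminished seventh chord on Bb gives Bb-Db-Fb-Ab.
The figured bass 43 indicates second inversion, placing the fifth (Fb) in the bass: Fb-Ab-Bb-Db.

Fb Ab Bb Db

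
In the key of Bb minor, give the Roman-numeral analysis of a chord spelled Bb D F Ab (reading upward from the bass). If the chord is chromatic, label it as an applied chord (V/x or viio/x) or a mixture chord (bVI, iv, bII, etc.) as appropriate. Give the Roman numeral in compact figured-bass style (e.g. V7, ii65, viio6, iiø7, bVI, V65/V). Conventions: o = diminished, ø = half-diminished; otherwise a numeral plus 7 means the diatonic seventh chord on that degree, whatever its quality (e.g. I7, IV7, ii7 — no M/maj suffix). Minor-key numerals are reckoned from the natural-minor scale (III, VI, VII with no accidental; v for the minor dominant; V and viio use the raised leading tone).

The pitches Bb-D-F-Ab form a dominant seventh chord rooted on Bb.
Bb is not a diatonic chord root with this quality in Bb minor, but it lies a perfect fifth above Eb (iv), so the chord functions as an applied dominant of iv.

V7/iv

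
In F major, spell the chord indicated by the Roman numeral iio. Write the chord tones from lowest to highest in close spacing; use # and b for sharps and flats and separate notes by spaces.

Scale degree 2 in F major is G; here the chord built on it is altered to a diminished triad. iio is the diminished supertonic triad, borrowed from the parallel minor.
So the chord is G-Bb-Db, a diminished triad.

G Bb Db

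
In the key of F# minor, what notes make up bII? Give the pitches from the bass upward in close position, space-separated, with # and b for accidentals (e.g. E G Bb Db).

Scale degree 2 in F# minor is G#; lowering it a half step gives G. bII is the Neapolitan chord — a major triad on the lowered second degree.
So the chord is G-B-D.

G B D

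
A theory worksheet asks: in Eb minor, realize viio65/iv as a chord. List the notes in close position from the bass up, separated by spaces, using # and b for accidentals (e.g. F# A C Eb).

The slash marks an applied leading-tone chord: viio of iv. In Eb minor, iv is Ab, so the leading tone to it is G, a half step below.
Building a fully diminished seventh chord on G gives G-Bb-Db-Fb.
With the 65 figure the chord is in first inversion; from the bass Bb upward in close position it reads Bb-Db-Fb-G.

Bb Db Fb G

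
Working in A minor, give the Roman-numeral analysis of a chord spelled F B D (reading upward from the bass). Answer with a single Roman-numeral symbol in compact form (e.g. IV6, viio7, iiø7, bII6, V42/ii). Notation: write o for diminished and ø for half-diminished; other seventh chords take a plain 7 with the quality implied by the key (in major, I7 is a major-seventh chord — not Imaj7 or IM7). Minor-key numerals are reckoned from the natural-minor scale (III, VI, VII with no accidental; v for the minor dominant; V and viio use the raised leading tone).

iio64

The pitches B-D-F form a diminished triad rooted on B.
In A minor, B is the supertonic; the diatonic diminished triad there is iio.
With F in the bass the chord is in second inversion, so the figured bass is 64.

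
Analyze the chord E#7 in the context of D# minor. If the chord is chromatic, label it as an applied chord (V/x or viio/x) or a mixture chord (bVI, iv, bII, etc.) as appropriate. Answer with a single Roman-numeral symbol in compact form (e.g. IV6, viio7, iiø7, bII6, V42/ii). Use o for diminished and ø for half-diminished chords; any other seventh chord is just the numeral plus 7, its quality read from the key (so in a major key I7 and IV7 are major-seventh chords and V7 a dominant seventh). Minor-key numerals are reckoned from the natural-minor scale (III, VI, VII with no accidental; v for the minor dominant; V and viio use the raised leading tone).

V7/V

Stacked in thirds the chord is E#-G##-B#-D#: a dominant seventh chord on E#.
E# is not a diatonic chord root with this quality in D# minor, but it lies a perfect fifth above A# (V), so the chord functions as an applied dominant of V.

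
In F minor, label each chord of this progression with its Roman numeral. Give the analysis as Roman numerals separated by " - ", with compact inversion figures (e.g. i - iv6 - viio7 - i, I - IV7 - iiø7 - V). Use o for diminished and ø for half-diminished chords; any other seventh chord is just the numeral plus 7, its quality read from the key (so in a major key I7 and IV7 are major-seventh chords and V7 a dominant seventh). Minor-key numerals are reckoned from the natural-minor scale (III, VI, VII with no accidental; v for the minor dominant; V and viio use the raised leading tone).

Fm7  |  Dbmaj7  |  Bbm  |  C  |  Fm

i7 - VI7 - iv - V - i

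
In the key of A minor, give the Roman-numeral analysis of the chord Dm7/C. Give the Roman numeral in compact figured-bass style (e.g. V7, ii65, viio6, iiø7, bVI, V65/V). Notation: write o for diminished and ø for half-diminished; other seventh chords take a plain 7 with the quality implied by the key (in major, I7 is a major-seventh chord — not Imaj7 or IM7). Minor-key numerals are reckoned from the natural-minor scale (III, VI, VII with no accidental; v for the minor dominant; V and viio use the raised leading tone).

iv42

The pitches D-F-A-C form a minor seventh chord rooted on D.
D is scale degree 4 in A minor, and a minor seventh chord on that degree is written iv7.
With C in the bass the chord is in third inversion, so the figured bass is 42.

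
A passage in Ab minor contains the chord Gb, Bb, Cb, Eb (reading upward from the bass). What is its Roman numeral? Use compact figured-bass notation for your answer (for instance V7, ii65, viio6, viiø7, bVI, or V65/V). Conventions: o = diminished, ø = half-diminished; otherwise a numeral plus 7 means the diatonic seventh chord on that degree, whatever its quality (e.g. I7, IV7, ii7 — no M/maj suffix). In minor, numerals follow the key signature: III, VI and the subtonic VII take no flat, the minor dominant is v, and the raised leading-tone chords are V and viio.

The pitches Cb-Eb-Gb-Bb form a major seventh chord rooted on Cb.
In Ab minor, Cb is the mediant; the diatonic major seventh chord there is III7.
With Gb in the bass the chord is in second inversion, so the figured bass is 43.

III43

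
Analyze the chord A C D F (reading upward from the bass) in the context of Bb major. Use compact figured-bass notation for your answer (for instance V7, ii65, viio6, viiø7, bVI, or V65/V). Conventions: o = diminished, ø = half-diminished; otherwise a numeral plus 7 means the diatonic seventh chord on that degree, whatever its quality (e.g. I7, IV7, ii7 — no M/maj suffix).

Stacked in thirds the chord is D-F-A-C: a minor seventh chord on D.
D is scale degree 3 in Bb major, and a minor seventh chord on that degree is written iii7.
With A in the bass the chord is in second inversion, so the figured bass is 43.

iii43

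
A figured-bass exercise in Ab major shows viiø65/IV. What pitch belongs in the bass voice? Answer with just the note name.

Eb

The applied chord viiø65/IV is rooted on C: C-Eb-Gb-Bb.
The figure 65 means first inversion — the third is in the bass.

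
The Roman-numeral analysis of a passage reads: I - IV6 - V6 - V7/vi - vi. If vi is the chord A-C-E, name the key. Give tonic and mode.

C major

vi is given as A-C-E — a minor triad with root A.
If A is scale degree 6 and the mode makes that degree carry a minor triad, the tonic is C and the mode is major.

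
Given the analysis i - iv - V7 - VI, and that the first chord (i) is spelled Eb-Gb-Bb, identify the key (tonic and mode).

Eb minor

The anchor chord is a minor triad on Eb, labeled i.
If Eb is scale degree 1 and the mode makes that degree carry a minor triad, the tonic is Eb and the mode is minor.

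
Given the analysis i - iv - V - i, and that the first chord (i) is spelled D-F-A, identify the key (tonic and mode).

D minor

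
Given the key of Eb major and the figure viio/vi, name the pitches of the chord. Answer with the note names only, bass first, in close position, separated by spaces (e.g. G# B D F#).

B D F

The slash marks an applied leading-tone chord: viio of vi. In Eb major, vi is C, so the leading tone to it is B, a half step below.
Building a diminished triad on B gives B-D-F.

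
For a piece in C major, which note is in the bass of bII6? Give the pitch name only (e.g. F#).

bII in C major has root Db; the chord is Db-F-Ab.
The figure 6 means first inversion — the third is in the bass.

F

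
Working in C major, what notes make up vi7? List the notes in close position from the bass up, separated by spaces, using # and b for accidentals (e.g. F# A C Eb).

The numeral's case and figure indicate a minor seventh chord. In C major its root, the sixth degree, is A.
That chord is spelled A-C-E-G.

A C E G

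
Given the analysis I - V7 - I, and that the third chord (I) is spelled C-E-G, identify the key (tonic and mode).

I is given as C-E-G — a major triad with root C.
If C is scale degree 1 and the mode makes that degree carry a major triad, the tonic is C and the mode is major.

C major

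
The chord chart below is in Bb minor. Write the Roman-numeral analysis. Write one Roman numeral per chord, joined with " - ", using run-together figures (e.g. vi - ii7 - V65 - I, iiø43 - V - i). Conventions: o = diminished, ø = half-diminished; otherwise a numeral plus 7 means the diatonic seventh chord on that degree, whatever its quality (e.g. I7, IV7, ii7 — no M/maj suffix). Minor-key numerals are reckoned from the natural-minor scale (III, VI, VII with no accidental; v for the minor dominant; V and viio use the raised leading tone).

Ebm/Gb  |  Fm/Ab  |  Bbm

Ebm/Gb has root Eb, degree 4 in Bb minor, so iv6.
Fm/Ab has root F, degree 5 in Bb minor, so v6.
Bbm has root Bb, degree 1 in Bb minor, so i.

iv6 - v6 - i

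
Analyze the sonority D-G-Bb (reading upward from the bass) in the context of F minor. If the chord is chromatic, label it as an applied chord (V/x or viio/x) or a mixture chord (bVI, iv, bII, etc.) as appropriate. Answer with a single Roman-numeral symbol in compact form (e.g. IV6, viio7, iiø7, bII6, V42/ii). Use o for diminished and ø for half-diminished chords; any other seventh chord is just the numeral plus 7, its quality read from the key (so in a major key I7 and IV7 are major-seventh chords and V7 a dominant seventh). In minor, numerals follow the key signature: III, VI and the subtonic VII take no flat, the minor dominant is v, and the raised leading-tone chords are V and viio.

ii64

The pitches G-Bb-D form a minor triad rooted on G.
G is the second degree of F minor. This is the minor supertonic, borrowed from the parallel major (the Dorian ii).
With D in the bass the chord is in second inversion, so the figured bass is 64.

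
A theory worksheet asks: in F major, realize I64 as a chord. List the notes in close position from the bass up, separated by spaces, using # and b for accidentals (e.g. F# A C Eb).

The numeral's case and figure indicate a major triad. In F major its root, the first degree, is F.
That chord is spelled F-A-C.
With the 64 figure the chord is in second inversion; from the bass C upward in close position it reads C-F-A.

C F A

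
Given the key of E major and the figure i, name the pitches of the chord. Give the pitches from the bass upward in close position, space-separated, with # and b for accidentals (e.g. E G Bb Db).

E G B

Scale degree 1 in E major is E; here the chord built on it is altered to a minor triad. i is the minor tonic, borrowed from the parallel minor.
So the chord is E-G-B.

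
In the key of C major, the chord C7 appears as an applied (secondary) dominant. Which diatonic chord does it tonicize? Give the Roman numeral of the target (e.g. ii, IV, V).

The chord is a dominant seventh chord on C.
A dominant resolves down a perfect fifth: C → F. In C major, F is scale degree 4, i.e. IV.

IV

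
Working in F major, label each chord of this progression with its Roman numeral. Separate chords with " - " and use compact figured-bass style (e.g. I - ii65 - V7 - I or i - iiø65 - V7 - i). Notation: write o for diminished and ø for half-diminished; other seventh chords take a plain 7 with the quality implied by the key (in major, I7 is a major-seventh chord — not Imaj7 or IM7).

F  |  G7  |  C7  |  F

I - V7/V - V7 - I

F has root F, degree 1 in F major, so I.
G7: chromatic; G is V of V, so V7/V.
C7 has root C, degree 5 in F major, so V7.
F has root F, degree 1 in F major, so I.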